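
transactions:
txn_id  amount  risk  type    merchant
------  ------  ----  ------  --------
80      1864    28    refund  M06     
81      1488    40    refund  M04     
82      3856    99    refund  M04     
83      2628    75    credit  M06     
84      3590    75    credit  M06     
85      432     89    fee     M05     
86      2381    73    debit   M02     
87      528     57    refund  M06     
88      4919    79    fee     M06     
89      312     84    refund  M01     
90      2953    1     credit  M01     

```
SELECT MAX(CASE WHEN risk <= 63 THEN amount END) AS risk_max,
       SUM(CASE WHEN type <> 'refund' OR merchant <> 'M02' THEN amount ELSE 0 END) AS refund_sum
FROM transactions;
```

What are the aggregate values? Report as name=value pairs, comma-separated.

[risk_max: risk <= 63]
txn_id=80: ✓ → 1864
txn_id=81: ✓ → 1488
txn_id=82: ✗
txn_id=83: ✗
txn_id=84: ✗
txn_id=85: ✗
txn_id=86: ✗
txn_id=87: ✓ → 528
txn_id=88: ✗
txn_id=89: ✗
txn_id=90: ✓ → 2953
risk_max = MAX(1864, 1488, 528, 2953) = 2953
—
[refund_sum: type <> 'refund' OR merchant <> 'M02']
txn_id=80: ✓ → 1864
txn_id=81: ✓ → 1488
txn_id=82: ✓ → 3856
txn_id=83: ✓ → 2628
txn_id=84: ✓ → 3590
txn_id=85: ✓ → 432
txn_id=86: ✓ → 2381
txn_id=87: ✓ → 528
txn_id=88: ✓ → 4919
txn_id=89: ✓ → 312
txn_id=90: ✓ → 2953
refund_sum = 1864 + 1488 + 3856 + 2628 + 3590 + 432 + 2381 + 528 + 4919 + 312 + 2953 = 24951

risk_max=2953, refund_sum=24951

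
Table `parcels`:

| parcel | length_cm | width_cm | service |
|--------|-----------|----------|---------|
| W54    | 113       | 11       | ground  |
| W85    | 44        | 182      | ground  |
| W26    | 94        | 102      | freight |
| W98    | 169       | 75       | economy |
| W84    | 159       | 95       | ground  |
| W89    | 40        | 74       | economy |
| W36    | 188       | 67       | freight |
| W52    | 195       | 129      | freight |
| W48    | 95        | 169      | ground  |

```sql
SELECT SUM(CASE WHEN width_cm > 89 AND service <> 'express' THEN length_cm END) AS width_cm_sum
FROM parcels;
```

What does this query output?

587

parcel=W54: ✗
parcel=W85: ✓ → 44
parcel=W26: ✓ → 94
parcel=W98: ✗
parcel=W84: ✓ → 159
parcel=W89: ✗
parcel=W36: ✗
parcel=W52: ✓ → 195
parcel=W48: ✓ → 95
width_cm_sum = 44 + 94 + 159 + 195 + 95 = 587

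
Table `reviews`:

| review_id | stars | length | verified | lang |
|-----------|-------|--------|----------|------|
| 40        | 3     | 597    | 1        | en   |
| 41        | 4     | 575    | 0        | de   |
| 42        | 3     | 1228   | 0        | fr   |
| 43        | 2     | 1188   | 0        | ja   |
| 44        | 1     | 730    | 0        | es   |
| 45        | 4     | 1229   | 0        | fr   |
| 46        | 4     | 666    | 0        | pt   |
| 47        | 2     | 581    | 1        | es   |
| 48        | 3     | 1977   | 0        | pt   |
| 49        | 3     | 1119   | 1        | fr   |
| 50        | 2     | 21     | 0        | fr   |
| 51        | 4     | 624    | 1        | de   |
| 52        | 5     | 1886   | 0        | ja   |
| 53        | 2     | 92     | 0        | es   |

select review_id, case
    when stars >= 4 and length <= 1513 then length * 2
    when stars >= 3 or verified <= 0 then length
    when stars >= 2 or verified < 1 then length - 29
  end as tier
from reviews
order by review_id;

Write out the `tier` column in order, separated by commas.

597, 1150, 1228, 1188, 730, 2458, 1332, 552, 1977, 1119, 21, 1248, 1886, 92

review_id=40: stars >= 3 or verified <= 0 → 597
review_id=41: stars >= 4 and length <= 1513 → 1150
review_id=42: stars >= 3 or verified <= 0 → 1228
review_id=43: stars >= 3 or verified <= 0 → 1188
review_id=44: stars >= 3 or verified <= 0 → 730
review_id=45: stars >= 4 and length <= 1513 → 2458
review_id=46: stars >= 4 and length <= 1513 → 1332
review_id=47: stars >= 2 or verified < 1 → 552
review_id=48: stars >= 3 or verified <= 0 → 1977
review_id=49: stars >= 3 or verified <= 0 → 1119
review_id=50: stars >= 3 or verified <= 0 → 21
review_id=51: stars >= 4 and length <= 1513 → 1248
review_id=52: stars >= 3 or verified <= 0 → 1886
review_id=53: stars >= 3 or verified <= 0 → 92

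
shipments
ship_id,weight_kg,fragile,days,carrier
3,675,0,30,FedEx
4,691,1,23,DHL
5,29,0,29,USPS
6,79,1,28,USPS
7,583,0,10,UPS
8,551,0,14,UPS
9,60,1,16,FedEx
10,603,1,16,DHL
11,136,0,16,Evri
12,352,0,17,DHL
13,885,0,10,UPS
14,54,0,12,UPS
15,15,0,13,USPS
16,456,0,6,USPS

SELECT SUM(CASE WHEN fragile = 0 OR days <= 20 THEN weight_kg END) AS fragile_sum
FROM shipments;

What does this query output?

4399

ship_id=3: ✓ → 675
ship_id=4: ✗
ship_id=5: ✓ → 29
ship_id=6: ✗
ship_id=7: ✓ → 583
ship_id=8: ✓ → 551
ship_id=9: ✓ → 60
ship_id=10: ✓ → 603
ship_id=11: ✓ → 136
ship_id=12: ✓ → 352
ship_id=13: ✓ → 885
ship_id=14: ✓ → 54
ship_id=15: ✓ → 15
ship_id=16: ✓ → 456
fragile_sum = 675 + 29 + 583 + 551 + 60 + 603 + 136 + 352 + 885 + 54 + 15 + 456 = 4399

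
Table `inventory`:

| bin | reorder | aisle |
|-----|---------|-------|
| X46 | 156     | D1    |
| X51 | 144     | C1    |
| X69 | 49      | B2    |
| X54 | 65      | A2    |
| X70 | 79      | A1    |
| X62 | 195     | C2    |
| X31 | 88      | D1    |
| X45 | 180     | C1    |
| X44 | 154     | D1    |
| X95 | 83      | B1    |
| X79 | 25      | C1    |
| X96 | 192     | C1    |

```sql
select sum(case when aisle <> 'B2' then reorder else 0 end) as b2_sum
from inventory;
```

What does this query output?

bin=X46: ✓ → 156
bin=X51: ✓ → 144
bin=X69: ✗
bin=X54: ✓ → 65
bin=X70: ✓ → 79
bin=X62: ✓ → 195
bin=X31: ✓ → 88
bin=X45: ✓ → 180
bin=X44: ✓ → 154
bin=X95: ✓ → 83
bin=X79: ✓ → 25
bin=X96: ✓ → 192
b2_sum = 156 + 144 + 65 + 79 + 195 + 88 + 180 + 154 + 83 + 25 + 192 = 1361

1361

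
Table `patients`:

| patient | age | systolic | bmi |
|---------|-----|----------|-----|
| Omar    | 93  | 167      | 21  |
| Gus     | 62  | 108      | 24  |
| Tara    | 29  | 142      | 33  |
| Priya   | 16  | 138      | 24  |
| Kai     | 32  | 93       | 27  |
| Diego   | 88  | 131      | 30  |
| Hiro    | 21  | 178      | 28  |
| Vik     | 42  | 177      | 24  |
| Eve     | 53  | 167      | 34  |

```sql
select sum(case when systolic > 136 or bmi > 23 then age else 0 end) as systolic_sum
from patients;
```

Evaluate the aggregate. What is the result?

patient=Omar: ✓ → 93
patient=Gus: ✓ → 62
patient=Tara: ✓ → 29
patient=Priya: ✓ → 16
patient=Kai: ✓ → 32
patient=Diego: ✓ → 88
patient=Hiro: ✓ → 21
patient=Vik: ✓ → 42
patient=Eve: ✓ → 53
systolic_sum = 93 + 62 + 29 + 16 + 32 + 88 + 21 + 42 + 53 = 436

436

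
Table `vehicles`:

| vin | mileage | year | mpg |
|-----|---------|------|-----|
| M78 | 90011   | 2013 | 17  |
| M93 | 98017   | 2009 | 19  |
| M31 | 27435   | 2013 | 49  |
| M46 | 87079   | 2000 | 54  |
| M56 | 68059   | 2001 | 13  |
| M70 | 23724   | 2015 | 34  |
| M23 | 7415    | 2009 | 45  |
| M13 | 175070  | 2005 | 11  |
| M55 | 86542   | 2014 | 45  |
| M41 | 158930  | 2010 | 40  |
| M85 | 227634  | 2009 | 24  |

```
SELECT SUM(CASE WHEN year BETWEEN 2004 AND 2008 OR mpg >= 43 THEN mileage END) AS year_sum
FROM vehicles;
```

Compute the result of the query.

vin=M78: ✗
vin=M93: ✗
vin=M31: ✓ → 27435
vin=M46: ✓ → 87079
vin=M56: ✗
vin=M70: ✗
vin=M23: ✓ → 7415
vin=M13: ✓ → 175070
vin=M55: ✓ → 86542
vin=M41: ✗
vin=M85: ✗
year_sum = 27435 + 87079 + 7415 + 175070 + 86542 = 383541

383541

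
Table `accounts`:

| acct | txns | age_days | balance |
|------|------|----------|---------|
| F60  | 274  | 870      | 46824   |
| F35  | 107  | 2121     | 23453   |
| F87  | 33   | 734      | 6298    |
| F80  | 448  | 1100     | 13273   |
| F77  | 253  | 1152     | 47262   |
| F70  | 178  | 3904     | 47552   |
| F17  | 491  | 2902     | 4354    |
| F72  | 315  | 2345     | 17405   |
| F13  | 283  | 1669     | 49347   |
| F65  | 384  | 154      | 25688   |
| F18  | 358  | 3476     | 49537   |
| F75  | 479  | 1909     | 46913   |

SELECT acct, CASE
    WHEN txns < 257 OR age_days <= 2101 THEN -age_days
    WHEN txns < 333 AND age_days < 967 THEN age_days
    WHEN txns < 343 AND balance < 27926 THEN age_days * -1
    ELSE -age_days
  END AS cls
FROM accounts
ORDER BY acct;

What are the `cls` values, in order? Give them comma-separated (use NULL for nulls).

-1669, -2902, -3476, -2121, -870, -154, -3904, -2345, -1909, -1152, -1100, -734

acct=F13: txns < 257 OR age_days <= 2101 → -1669
acct=F17: ELSE → -2902
acct=F18: ELSE → -3476
acct=F35: txns < 257 OR age_days <= 2101 → -2121
acct=F60: txns < 257 OR age_days <= 2101 → -870
acct=F65: txns < 257 OR age_days <= 2101 → -154
acct=F70: txns < 257 OR age_days <= 2101 → -3904
acct=F72: txns < 343 AND balance < 27926 → -2345
acct=F75: txns < 257 OR age_days <= 2101 → -1909
acct=F77: txns < 257 OR age_days <= 2101 → -1152
acct=F80: txns < 257 OR age_days <= 2101 → -1100
acct=F87: txns < 257 OR age_days <= 2101 → -734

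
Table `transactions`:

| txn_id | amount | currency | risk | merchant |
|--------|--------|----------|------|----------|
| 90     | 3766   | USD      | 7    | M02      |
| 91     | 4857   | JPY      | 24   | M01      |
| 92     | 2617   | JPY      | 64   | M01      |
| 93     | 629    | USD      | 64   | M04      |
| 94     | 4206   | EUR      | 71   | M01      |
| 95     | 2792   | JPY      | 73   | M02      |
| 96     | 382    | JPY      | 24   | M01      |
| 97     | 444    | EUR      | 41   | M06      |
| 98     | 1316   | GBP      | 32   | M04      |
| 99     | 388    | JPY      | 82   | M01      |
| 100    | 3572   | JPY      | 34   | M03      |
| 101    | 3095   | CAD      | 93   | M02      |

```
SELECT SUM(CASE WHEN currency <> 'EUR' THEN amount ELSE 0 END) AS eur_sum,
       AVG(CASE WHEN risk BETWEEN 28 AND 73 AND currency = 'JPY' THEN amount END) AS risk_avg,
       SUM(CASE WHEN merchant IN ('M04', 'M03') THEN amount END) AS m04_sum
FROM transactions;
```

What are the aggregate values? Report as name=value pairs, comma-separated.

eur_sum=23414, risk_avg=2993.6666666667, m04_sum=5517

[eur_sum: currency <> 'EUR']
txn_id=90: ✓ → 3766
txn_id=91: ✓ → 4857
txn_id=92: ✓ → 2617
txn_id=93: ✓ → 629
txn_id=94: ✗
txn_id=95: ✓ → 2792
txn_id=96: ✓ → 382
txn_id=97: ✗
txn_id=98: ✓ → 1316
txn_id=99: ✓ → 388
txn_id=100: ✓ → 3572
txn_id=101: ✓ → 3095
eur_sum = 3766 + 4857 + 2617 + 629 + 2792 + 382 + 1316 + 388 + 3572 + 3095 = 23414
—
[risk_avg: risk BETWEEN 28 AND 73 AND currency = 'JPY']
txn_id=90: ✗
txn_id=91: ✗
txn_id=92: ✓ → 2617
txn_id=93: ✗
txn_id=94: ✗
txn_id=95: ✓ → 2792
txn_id=96: ✗
txn_id=97: ✗
txn_id=98: ✗
txn_id=99: ✗
txn_id=100: ✓ → 3572
txn_id=101: ✗
risk_avg = (2617 + 2792 + 3572) / 3 = 2993.6666666667
—
[m04_sum: merchant IN ('M04', 'M03')]
txn_id=90: ✗
txn_id=91: ✗
txn_id=92: ✗
txn_id=93: ✓ → 629
txn_id=94: ✗
txn_id=95: ✗
txn_id=96: ✗
txn_id=97: ✗
txn_id=98: ✓ → 1316
txn_id=99: ✗
txn_id=100: ✓ → 3572
txn_id=101: ✗
m04_sum = 629 + 1316 + 3572 = 5517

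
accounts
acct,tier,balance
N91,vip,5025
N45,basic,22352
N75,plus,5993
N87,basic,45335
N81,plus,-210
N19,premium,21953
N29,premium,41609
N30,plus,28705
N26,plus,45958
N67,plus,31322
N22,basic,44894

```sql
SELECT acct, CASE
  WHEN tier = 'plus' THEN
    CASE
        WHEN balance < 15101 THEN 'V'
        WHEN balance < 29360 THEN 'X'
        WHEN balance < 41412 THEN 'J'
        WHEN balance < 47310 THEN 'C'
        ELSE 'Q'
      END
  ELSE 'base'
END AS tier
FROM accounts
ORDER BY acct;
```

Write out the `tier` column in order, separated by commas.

base, base, C, base, X, base, J, V, V, base, base

acct=N19: tier='premium' → outer ELSE → base
acct=N22: tier='basic' → outer ELSE → base
acct=N26: tier='plus' → inner[balance < 47310] → C
acct=N29: tier='premium' → outer ELSE → base
acct=N30: tier='plus' → inner[balance < 29360] → X
acct=N45: tier='basic' → outer ELSE → base
acct=N67: tier='plus' → inner[balance < 41412] → J
acct=N75: tier='plus' → inner[balance < 15101] → V
acct=N81: tier='plus' → inner[balance < 15101] → V
acct=N87: tier='basic' → outer ELSE → base
acct=N91: tier='vip' → outer ELSE → base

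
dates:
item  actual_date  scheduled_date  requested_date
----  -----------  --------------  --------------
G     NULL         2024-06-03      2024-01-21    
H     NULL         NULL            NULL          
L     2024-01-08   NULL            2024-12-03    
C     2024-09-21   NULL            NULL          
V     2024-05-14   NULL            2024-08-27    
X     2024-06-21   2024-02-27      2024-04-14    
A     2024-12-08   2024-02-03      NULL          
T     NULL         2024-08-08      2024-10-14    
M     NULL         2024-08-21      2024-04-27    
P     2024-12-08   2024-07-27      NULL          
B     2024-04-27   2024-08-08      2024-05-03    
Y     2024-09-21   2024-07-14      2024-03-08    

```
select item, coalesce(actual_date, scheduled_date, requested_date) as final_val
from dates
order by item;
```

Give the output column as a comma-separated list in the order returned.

item=A: actual_date=2024-12-08 → 2024-12-08
item=B: actual_date=2024-04-27 → 2024-04-27
item=C: actual_date=2024-09-21 → 2024-09-21
item=G: actual_date=NULL, scheduled_date=2024-06-03 → 2024-06-03
item=H: actual_date=NULL, scheduled_date=NULL, requested_date=NULL (all NULL) → NULL
item=L: actual_date=2024-01-08 → 2024-01-08
item=M: actual_date=NULL, scheduled_date=2024-08-21 → 2024-08-21
item=P: actual_date=2024-12-08 → 2024-12-08
item=T: actual_date=NULL, scheduled_date=2024-08-08 → 2024-08-08
item=V: actual_date=2024-05-14 → 2024-05-14
item=X: actual_date=2024-06-21 → 2024-06-21
item=Y: actual_date=2024-09-21 → 2024-09-21

2024-12-08, 2024-04-27, 2024-09-21, 2024-06-03, NULL, 2024-01-08, 2024-08-21, 2024-12-08, 2024-08-08, 2024-05-14, 2024-06-21, 2024-09-21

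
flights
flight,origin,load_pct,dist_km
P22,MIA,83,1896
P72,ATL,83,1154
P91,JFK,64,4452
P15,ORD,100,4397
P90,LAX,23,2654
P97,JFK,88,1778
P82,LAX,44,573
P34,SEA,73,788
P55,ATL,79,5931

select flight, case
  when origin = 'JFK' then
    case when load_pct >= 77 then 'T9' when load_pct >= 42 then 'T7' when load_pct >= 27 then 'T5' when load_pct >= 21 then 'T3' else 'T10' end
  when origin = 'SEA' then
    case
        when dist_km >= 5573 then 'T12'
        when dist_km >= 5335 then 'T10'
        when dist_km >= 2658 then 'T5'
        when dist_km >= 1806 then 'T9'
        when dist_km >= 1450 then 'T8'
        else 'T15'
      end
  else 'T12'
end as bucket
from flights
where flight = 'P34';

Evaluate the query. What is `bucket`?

flight = P34: origin=SEA, load_pct=73, dist_km=788.
origin='SEA' → inner[ELSE] → T15

T15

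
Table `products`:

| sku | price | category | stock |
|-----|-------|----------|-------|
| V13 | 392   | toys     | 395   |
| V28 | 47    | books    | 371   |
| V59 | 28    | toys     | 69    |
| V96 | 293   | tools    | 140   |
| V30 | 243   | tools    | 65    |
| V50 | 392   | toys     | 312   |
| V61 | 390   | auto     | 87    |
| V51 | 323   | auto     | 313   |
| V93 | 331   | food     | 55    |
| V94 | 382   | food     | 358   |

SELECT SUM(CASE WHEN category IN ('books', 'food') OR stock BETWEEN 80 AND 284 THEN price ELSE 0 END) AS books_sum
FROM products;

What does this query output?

1443

sku=V13: ✗
sku=V28: ✓ → 47
sku=V59: ✗
sku=V96: ✓ → 293
sku=V30: ✗
sku=V50: ✗
sku=V61: ✓ → 390
sku=V51: ✗
sku=V93: ✓ → 331
sku=V94: ✓ → 382
books_sum = 47 + 293 + 390 + 331 + 382 = 1443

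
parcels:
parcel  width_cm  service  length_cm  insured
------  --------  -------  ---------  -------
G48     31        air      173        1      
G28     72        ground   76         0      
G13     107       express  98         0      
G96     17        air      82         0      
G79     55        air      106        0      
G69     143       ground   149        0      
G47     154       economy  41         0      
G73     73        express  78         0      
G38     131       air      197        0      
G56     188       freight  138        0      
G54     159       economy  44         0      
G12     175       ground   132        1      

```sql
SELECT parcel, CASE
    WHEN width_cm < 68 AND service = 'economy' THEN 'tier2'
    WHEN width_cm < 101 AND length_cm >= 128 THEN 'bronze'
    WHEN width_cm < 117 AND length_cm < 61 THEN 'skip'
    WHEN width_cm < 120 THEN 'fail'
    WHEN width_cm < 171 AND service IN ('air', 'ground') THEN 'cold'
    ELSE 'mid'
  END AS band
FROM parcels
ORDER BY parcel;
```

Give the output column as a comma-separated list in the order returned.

mid, fail, fail, cold, mid, bronze, mid, mid, cold, fail, fail, fail

parcel=G12: ELSE → mid
parcel=G13: width_cm < 120 → fail
parcel=G28: width_cm < 120 → fail
parcel=G38: width_cm < 171 AND service IN ('air', 'ground') → cold
parcel=G47: ELSE → mid
parcel=G48: width_cm < 101 AND length_cm >= 128 → bronze
parcel=G54: ELSE → mid
parcel=G56: ELSE → mid
parcel=G69: width_cm < 171 AND service IN ('air', 'ground') → cold
parcel=G73: width_cm < 120 → fail
parcel=G79: width_cm < 120 → fail
parcel=G96: width_cm < 120 → fail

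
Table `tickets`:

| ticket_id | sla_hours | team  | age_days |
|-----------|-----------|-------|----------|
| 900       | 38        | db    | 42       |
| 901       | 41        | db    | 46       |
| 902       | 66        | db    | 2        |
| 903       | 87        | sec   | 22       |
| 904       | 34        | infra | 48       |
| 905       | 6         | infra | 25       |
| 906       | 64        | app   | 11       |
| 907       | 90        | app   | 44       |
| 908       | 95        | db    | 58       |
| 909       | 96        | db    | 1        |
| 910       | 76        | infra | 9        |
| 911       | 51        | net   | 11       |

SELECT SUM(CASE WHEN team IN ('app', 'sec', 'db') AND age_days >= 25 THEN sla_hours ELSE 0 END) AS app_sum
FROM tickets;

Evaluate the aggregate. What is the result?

ticket_id=900: ✓ → 38
ticket_id=901: ✓ → 41
ticket_id=902: ✗
ticket_id=903: ✗
ticket_id=904: ✗
ticket_id=905: ✗
ticket_id=906: ✗
ticket_id=907: ✓ → 90
ticket_id=908: ✓ → 95
ticket_id=909: ✗
ticket_id=910: ✗
ticket_id=911: ✗
app_sum = 38 + 41 + 90 + 95 = 264

264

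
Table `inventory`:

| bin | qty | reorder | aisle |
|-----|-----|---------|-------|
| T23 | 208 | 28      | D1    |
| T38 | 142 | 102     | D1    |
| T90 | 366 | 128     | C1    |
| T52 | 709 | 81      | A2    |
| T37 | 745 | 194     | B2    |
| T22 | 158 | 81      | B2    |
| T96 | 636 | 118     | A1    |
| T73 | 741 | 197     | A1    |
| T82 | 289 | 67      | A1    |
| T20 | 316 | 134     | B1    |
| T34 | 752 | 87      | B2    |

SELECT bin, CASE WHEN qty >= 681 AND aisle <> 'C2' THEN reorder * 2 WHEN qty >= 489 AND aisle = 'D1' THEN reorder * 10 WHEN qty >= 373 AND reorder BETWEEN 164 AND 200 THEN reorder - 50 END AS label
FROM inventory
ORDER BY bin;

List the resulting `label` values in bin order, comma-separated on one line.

NULL, NULL, NULL, 174, 388, NULL, 162, 394, NULL, NULL, NULL

bin=T20: (no match → NULL) → NULL
bin=T22: (no match → NULL) → NULL
bin=T23: (no match → NULL) → NULL
bin=T34: qty >= 681 AND aisle <> 'C2' → 174
bin=T37: qty >= 681 AND aisle <> 'C2' → 388
bin=T38: (no match → NULL) → NULL
bin=T52: qty >= 681 AND aisle <> 'C2' → 162
bin=T73: qty >= 681 AND aisle <> 'C2' → 394
bin=T82: (no match → NULL) → NULL
bin=T90: (no match → NULL) → NULL
bin=T96: (no match → NULL) → NULL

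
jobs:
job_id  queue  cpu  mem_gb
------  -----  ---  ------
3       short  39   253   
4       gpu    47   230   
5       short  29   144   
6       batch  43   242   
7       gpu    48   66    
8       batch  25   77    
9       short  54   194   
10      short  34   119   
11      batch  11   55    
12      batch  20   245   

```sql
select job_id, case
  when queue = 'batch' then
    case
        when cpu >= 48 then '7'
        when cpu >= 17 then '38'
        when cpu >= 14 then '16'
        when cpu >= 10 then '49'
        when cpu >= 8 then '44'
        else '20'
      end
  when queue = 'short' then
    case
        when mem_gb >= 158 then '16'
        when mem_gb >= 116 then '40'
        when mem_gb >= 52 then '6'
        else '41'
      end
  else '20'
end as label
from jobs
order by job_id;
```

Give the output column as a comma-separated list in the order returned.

job_id=3: queue='short' → inner[mem_gb >= 158] → 16
job_id=4: queue='gpu' → outer ELSE → 20
job_id=5: queue='short' → inner[mem_gb >= 116] → 40
job_id=6: queue='batch' → inner[cpu >= 17] → 38
job_id=7: queue='gpu' → outer ELSE → 20
job_id=8: queue='batch' → inner[cpu >= 17] → 38
job_id=9: queue='short' → inner[mem_gb >= 158] → 16
job_id=10: queue='short' → inner[mem_gb >= 116] → 40
job_id=11: queue='batch' → inner[cpu >= 10] → 49
job_id=12: queue='batch' → inner[cpu >= 17] → 38

16, 20, 40, 38, 20, 38, 16, 40, 49, 38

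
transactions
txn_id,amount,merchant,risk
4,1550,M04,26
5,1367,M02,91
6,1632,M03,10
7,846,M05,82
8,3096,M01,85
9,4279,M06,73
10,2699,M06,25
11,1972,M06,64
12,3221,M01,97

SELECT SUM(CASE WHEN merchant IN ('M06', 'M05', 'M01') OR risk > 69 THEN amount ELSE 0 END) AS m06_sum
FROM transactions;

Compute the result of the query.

17480

txn_id=4: ✗
txn_id=5: ✓ → 1367
txn_id=6: ✗
txn_id=7: ✓ → 846
txn_id=8: ✓ → 3096
txn_id=9: ✓ → 4279
txn_id=10: ✓ → 2699
txn_id=11: ✓ → 1972
txn_id=12: ✓ → 3221
m06_sum = 1367 + 846 + 3096 + 4279 + 2699 + 1972 + 3221 = 17480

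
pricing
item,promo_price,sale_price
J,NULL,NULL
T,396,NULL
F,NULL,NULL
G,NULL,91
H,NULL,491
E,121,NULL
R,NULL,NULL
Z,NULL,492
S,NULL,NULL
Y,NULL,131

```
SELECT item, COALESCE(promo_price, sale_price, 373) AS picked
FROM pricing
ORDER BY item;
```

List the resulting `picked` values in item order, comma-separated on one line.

121, 373, 91, 491, 373, 373, 373, 396, 131, 492

item=E: promo_price=121 → 121
item=F: promo_price=NULL, sale_price=NULL, → literal 373 → 373
item=G: promo_price=NULL, sale_price=91 → 91
item=H: promo_price=NULL, sale_price=491 → 491
item=J: promo_price=NULL, sale_price=NULL, → literal 373 → 373
item=R: promo_price=NULL, sale_price=NULL, → literal 373 → 373
item=S: promo_price=NULL, sale_price=NULL, → literal 373 → 373
item=T: promo_price=396 → 396
item=Y: promo_price=NULL, sale_price=131 → 131
item=Z: promo_price=NULL, sale_price=492 → 492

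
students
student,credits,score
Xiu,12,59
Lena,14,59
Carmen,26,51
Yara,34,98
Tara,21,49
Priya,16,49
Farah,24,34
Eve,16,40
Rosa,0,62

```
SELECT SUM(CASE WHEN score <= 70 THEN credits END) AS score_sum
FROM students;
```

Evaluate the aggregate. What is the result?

129

student=Xiu: ✓ → 12
student=Lena: ✓ → 14
student=Carmen: ✓ → 26
student=Yara: ✗
student=Tara: ✓ → 21
student=Priya: ✓ → 16
student=Farah: ✓ → 24
student=Eve: ✓ → 16
student=Rosa: ✓ → 0
score_sum = 12 + 14 + 26 + 21 + 16 + 24 + 16 = 129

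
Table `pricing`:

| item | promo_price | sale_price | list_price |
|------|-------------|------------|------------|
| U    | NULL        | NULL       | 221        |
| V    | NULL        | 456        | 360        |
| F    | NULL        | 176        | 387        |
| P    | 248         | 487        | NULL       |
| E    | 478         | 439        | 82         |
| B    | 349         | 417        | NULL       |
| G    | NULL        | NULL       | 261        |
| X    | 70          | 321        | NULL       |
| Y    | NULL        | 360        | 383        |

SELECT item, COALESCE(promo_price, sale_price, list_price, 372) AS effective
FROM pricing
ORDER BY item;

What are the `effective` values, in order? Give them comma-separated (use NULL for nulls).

349, 478, 176, 261, 248, 221, 456, 70, 360

item=B: promo_price=349 → 349
item=E: promo_price=478 → 478
item=F: promo_price=NULL, sale_price=176 → 176
item=G: promo_price=NULL, sale_price=NULL, list_price=261 → 261
item=P: promo_price=248 → 248
item=U: promo_price=NULL, sale_price=NULL, list_price=221 → 221
item=V: promo_price=NULL, sale_price=456 → 456
item=X: promo_price=70 → 70
item=Y: promo_price=NULL, sale_price=360 → 360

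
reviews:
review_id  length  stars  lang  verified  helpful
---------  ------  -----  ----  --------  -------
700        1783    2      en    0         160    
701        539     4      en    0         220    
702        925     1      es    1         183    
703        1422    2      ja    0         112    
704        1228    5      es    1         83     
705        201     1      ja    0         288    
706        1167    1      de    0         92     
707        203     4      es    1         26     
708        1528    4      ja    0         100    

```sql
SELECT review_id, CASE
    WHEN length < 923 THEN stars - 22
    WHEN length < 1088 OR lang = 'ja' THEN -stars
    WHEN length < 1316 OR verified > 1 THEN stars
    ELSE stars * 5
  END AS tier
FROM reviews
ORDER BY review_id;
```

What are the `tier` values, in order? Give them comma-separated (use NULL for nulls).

review_id=700: ELSE → 10
review_id=701: length < 923 → -18
review_id=702: length < 1088 OR lang = 'ja' → -1
review_id=703: length < 1088 OR lang = 'ja' → -2
review_id=704: length < 1316 OR verified > 1 → 5
review_id=705: length < 923 → -21
review_id=706: length < 1316 OR verified > 1 → 1
review_id=707: length < 923 → -18
review_id=708: length < 1088 OR lang = 'ja' → -4

10, -18, -1, -2, 5, -21, 1, -18, -4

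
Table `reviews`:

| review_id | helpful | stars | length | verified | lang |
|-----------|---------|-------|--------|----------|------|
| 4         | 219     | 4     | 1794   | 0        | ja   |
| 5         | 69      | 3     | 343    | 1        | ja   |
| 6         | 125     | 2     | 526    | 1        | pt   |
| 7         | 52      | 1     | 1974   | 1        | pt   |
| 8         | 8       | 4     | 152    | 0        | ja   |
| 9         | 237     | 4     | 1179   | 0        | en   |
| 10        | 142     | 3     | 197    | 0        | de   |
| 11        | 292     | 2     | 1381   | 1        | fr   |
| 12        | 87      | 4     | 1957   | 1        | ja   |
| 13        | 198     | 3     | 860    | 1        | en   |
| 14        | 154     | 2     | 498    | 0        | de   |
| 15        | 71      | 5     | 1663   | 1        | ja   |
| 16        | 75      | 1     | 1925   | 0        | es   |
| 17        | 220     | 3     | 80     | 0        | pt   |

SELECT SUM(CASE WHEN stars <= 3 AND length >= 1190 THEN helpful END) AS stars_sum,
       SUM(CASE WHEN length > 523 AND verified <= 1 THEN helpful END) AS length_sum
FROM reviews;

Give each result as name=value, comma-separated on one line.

stars_sum=419, length_sum=1356

[stars_sum: stars <= 3 AND length >= 1190]
review_id=4: ✗
review_id=5: ✗
review_id=6: ✗
review_id=7: ✓ → 52
review_id=8: ✗
review_id=9: ✗
review_id=10: ✗
review_id=11: ✓ → 292
review_id=12: ✗
review_id=13: ✗
review_id=14: ✗
review_id=15: ✗
review_id=16: ✓ → 75
review_id=17: ✗
stars_sum = 52 + 292 + 75 = 419
—
[length_sum: length > 523 AND verified <= 1]
review_id=4: ✓ → 219
review_id=5: ✗
review_id=6: ✓ → 125
review_id=7: ✓ → 52
review_id=8: ✗
review_id=9: ✓ → 237
review_id=10: ✗
review_id=11: ✓ → 292
review_id=12: ✓ → 87
review_id=13: ✓ → 198
review_id=14: ✗
review_id=15: ✓ → 71
review_id=16: ✓ → 75
review_id=17: ✗
length_sum = 219 + 125 + 52 + 237 + 292 + 87 + 198 + 71 + 75 = 1356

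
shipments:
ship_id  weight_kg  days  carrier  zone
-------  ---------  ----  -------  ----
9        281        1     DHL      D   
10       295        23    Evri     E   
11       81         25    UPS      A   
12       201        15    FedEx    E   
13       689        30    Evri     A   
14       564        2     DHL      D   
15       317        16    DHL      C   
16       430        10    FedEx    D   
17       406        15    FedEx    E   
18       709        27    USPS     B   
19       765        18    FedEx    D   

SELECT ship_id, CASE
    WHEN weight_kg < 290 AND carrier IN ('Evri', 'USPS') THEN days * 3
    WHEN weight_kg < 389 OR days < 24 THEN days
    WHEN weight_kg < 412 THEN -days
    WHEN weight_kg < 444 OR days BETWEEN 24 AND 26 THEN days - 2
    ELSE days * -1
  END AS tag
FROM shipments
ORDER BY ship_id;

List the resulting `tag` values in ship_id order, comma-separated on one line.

ship_id=9: weight_kg < 389 OR days < 24 → 1
ship_id=10: weight_kg < 389 OR days < 24 → 23
ship_id=11: weight_kg < 389 OR days < 24 → 25
ship_id=12: weight_kg < 389 OR days < 24 → 15
ship_id=13: ELSE → -30
ship_id=14: weight_kg < 389 OR days < 24 → 2
ship_id=15: weight_kg < 389 OR days < 24 → 16
ship_id=16: weight_kg < 389 OR days < 24 → 10
ship_id=17: weight_kg < 389 OR days < 24 → 15
ship_id=18: ELSE → -27
ship_id=19: weight_kg < 389 OR days < 24 → 18

1, 23, 25, 15, -30, 2, 16, 10, 15, -27, 18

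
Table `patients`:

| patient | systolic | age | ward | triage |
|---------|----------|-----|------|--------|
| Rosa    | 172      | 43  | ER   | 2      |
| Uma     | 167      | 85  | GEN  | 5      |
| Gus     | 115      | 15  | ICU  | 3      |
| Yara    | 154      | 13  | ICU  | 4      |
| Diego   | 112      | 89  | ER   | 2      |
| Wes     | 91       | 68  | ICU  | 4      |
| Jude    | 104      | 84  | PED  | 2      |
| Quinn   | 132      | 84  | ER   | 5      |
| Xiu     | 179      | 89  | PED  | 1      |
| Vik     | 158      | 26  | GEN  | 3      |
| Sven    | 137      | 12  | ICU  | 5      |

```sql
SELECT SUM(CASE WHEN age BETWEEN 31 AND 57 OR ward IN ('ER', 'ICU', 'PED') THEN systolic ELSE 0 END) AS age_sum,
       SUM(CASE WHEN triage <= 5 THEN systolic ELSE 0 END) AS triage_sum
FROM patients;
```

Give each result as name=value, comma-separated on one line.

age_sum=1196, triage_sum=1521

[age_sum: age BETWEEN 31 AND 57 OR ward IN ('ER', 'ICU', 'PED')]
patient=Rosa: ✓ → 172
patient=Uma: ✗
patient=Gus: ✓ → 115
patient=Yara: ✓ → 154
patient=Diego: ✓ → 112
patient=Wes: ✓ → 91
patient=Jude: ✓ → 104
patient=Quinn: ✓ → 132
patient=Xiu: ✓ → 179
patient=Vik: ✗
patient=Sven: ✓ → 137
age_sum = 172 + 115 + 154 + 112 + 91 + 104 + 132 + 179 + 137 = 1196
—
[triage_sum: triage <= 5]
patient=Rosa: ✓ → 172
patient=Uma: ✓ → 167
patient=Gus: ✓ → 115
patient=Yara: ✓ → 154
patient=Diego: ✓ → 112
patient=Wes: ✓ → 91
patient=Jude: ✓ → 104
patient=Quinn: ✓ → 132
patient=Xiu: ✓ → 179
patient=Vik: ✓ → 158
patient=Sven: ✓ → 137
triage_sum = 172 + 167 + 115 + 154 + 112 + 91 + 104 + 132 + 179 + 158 + 137 = 1521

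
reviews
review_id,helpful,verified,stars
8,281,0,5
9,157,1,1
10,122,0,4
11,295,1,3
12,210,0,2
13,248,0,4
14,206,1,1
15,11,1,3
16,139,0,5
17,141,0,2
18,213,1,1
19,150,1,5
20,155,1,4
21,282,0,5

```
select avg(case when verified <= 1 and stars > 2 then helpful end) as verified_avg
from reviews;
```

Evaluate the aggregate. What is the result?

review_id=8: ✓ → 281
review_id=9: ✗
review_id=10: ✓ → 122
review_id=11: ✓ → 295
review_id=12: ✗
review_id=13: ✓ → 248
review_id=14: ✗
review_id=15: ✓ → 11
review_id=16: ✓ → 139
review_id=17: ✗
review_id=18: ✗
review_id=19: ✓ → 150
review_id=20: ✓ → 155
review_id=21: ✓ → 282
verified_avg = (281 + 122 + 295 + 248 + 11 + 139 + 150 + 155 + 282) / 9 = 187

187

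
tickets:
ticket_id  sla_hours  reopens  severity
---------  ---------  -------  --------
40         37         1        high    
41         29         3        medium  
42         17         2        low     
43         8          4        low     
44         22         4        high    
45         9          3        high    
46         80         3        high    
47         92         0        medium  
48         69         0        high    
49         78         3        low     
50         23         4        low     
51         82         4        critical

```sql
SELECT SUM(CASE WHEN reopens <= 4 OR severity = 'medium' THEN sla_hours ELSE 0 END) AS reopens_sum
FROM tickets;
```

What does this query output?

ticket_id=40: ✓ → 37
ticket_id=41: ✓ → 29
ticket_id=42: ✓ → 17
ticket_id=43: ✓ → 8
ticket_id=44: ✓ → 22
ticket_id=45: ✓ → 9
ticket_id=46: ✓ → 80
ticket_id=47: ✓ → 92
ticket_id=48: ✓ → 69
ticket_id=49: ✓ → 78
ticket_id=50: ✓ → 23
ticket_id=51: ✓ → 82
reopens_sum = 37 + 29 + 17 + 8 + 22 + 9 + 80 + 92 + 69 + 78 + 23 + 82 = 546

546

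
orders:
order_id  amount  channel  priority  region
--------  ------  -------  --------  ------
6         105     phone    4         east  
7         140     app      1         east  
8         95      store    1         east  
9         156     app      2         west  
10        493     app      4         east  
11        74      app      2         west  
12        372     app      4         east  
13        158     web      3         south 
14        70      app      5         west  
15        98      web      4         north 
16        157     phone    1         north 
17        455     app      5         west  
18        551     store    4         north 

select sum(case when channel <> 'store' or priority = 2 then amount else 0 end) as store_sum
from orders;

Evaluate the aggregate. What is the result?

2278

order_id=6: ✓ → 105
order_id=7: ✓ → 140
order_id=8: ✗
order_id=9: ✓ → 156
order_id=10: ✓ → 493
order_id=11: ✓ → 74
order_id=12: ✓ → 372
order_id=13: ✓ → 158
order_id=14: ✓ → 70
order_id=15: ✓ → 98
order_id=16: ✓ → 157
order_id=17: ✓ → 455
order_id=18: ✗
store_sum = 105 + 140 + 156 + 493 + 74 + 372 + 158 + 70 + 98 + 157 + 455 = 2278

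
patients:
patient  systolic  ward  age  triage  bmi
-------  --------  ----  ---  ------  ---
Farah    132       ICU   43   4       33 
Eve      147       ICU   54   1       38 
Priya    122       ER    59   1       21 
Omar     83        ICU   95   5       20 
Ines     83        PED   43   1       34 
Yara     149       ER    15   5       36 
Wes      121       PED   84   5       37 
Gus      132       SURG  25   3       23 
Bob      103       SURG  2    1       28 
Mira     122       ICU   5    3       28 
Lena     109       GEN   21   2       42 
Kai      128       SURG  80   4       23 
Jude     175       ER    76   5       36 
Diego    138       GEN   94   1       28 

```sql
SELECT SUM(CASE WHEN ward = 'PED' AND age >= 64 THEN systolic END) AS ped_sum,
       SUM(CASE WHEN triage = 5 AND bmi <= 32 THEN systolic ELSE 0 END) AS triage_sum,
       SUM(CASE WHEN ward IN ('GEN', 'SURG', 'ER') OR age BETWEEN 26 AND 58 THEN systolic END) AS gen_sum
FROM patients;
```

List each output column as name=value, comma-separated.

ped_sum=121, triage_sum=83, gen_sum=1418

[ped_sum: ward = 'PED' AND age >= 64]
patient=Farah: ✗
patient=Eve: ✗
patient=Priya: ✗
patient=Omar: ✗
patient=Ines: ✗
patient=Yara: ✗
patient=Wes: ✓ → 121
patient=Gus: ✗
patient=Bob: ✗
patient=Mira: ✗
patient=Lena: ✗
patient=Kai: ✗
patient=Jude: ✗
patient=Diego: ✗
ped_sum = 121
—
[triage_sum: triage = 5 AND bmi <= 32]
patient=Farah: ✗
patient=Eve: ✗
patient=Priya: ✗
patient=Omar: ✓ → 83
patient=Ines: ✗
patient=Yara: ✗
patient=Wes: ✗
patient=Gus: ✗
patient=Bob: ✗
patient=Mira: ✗
patient=Lena: ✗
patient=Kai: ✗
patient=Jude: ✗
patient=Diego: ✗
triage_sum = 83
—
[gen_sum: ward IN ('GEN', 'SURG', 'ER') OR age BETWEEN 26 AND 58]
patient=Farah: ✓ → 132
patient=Eve: ✓ → 147
patient=Priya: ✓ → 122
patient=Omar: ✗
patient=Ines: ✓ → 83
patient=Yara: ✓ → 149
patient=Wes: ✗
patient=Gus: ✓ → 132
patient=Bob: ✓ → 103
patient=Mira: ✗
patient=Lena: ✓ → 109
patient=Kai: ✓ → 128
patient=Jude: ✓ → 175
patient=Diego: ✓ → 138
gen_sum = 132 + 147 + 122 + 83 + 149 + 132 + 103 + 109 + 128 + 175 + 138 = 1418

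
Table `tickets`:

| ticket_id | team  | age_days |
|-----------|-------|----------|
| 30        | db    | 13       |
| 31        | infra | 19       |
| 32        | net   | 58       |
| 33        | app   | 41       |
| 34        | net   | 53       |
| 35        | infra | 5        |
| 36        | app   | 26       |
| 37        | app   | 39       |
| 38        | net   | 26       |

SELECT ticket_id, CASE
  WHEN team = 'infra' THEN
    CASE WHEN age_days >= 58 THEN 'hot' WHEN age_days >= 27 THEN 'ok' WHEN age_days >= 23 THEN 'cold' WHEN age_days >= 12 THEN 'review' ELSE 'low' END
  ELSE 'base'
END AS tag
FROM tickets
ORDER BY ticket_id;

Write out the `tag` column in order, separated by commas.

base, review, base, base, base, low, base, base, base

ticket_id=30: team='db' → outer ELSE → base
ticket_id=31: team='infra' → inner[age_days >= 12] → review
ticket_id=32: team='net' → outer ELSE → base
ticket_id=33: team='app' → outer ELSE → base
ticket_id=34: team='net' → outer ELSE → base
ticket_id=35: team='infra' → inner[ELSE] → low
ticket_id=36: team='app' → outer ELSE → base
ticket_id=37: team='app' → outer ELSE → base
ticket_id=38: team='net' → outer ELSE → base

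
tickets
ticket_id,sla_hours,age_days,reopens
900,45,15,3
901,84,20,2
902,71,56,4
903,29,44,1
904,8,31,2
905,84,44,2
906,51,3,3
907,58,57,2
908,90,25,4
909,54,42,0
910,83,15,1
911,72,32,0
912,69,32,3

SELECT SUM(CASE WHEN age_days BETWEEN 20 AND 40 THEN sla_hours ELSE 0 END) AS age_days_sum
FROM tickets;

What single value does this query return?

323

ticket_id=900: ✗
ticket_id=901: ✓ → 84
ticket_id=902: ✗
ticket_id=903: ✗
ticket_id=904: ✓ → 8
ticket_id=905: ✗
ticket_id=906: ✗
ticket_id=907: ✗
ticket_id=908: ✓ → 90
ticket_id=909: ✗
ticket_id=910: ✗
ticket_id=911: ✓ → 72
ticket_id=912: ✓ → 69
age_days_sum = 84 + 8 + 90 + 72 + 69 = 323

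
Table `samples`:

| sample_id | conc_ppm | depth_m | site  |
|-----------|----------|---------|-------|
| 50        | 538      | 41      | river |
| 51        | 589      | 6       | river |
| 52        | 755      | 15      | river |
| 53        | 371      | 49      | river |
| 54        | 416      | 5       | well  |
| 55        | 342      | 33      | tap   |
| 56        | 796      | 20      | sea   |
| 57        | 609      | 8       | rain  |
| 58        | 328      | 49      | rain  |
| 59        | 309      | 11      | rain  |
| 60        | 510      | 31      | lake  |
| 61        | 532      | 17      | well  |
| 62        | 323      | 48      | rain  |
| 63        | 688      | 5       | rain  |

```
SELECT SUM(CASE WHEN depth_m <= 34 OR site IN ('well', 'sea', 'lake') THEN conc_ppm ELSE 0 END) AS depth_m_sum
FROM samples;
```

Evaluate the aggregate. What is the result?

5546

sample_id=50: ✗
sample_id=51: ✓ → 589
sample_id=52: ✓ → 755
sample_id=53: ✗
sample_id=54: ✓ → 416
sample_id=55: ✓ → 342
sample_id=56: ✓ → 796
sample_id=57: ✓ → 609
sample_id=58: ✗
sample_id=59: ✓ → 309
sample_id=60: ✓ → 510
sample_id=61: ✓ → 532
sample_id=62: ✗
sample_id=63: ✓ → 688
depth_m_sum = 589 + 755 + 416 + 342 + 796 + 609 + 309 + 510 + 532 + 688 = 5546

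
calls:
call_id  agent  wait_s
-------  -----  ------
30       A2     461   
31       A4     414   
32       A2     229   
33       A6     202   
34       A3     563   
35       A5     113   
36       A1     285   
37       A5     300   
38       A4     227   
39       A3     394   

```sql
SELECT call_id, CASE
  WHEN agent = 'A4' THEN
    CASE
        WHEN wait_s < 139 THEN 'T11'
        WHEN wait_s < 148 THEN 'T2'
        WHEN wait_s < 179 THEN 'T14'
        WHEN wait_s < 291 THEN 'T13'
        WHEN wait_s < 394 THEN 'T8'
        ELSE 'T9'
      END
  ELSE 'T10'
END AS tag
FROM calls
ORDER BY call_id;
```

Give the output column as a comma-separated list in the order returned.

T10, T9, T10, T10, T10, T10, T10, T10, T13, T10

call_id=30: agent='A2' → outer ELSE → T10
call_id=31: agent='A4' → inner[ELSE] → T9
call_id=32: agent='A2' → outer ELSE → T10
call_id=33: agent='A6' → outer ELSE → T10
call_id=34: agent='A3' → outer ELSE → T10
call_id=35: agent='A5' → outer ELSE → T10
call_id=36: agent='A1' → outer ELSE → T10
call_id=37: agent='A5' → outer ELSE → T10
call_id=38: agent='A4' → inner[wait_s < 291] → T13
call_id=39: agent='A3' → outer ELSE → T10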